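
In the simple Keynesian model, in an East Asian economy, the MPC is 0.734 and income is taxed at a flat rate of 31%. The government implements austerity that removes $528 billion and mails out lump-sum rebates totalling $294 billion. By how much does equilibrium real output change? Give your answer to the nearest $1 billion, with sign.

−$633 billion

Expenditure multiplier = 1/(1 − c(1−t)) = 1/(1 − 0.734×0.69) = 1/0.49354 ≈ 2.026.
ΔG contributes k·ΔG = (−$528 billion) / 0.49354 ≈ −$1,069.8 billion.
ΔT of −$294 billion changes first-round spending by −c·ΔT = +$215.796 billion, contributing k·(−c·ΔT) = (+$215.796 billion) / 0.49354 ≈ +$437.2 billion.
Net ΔY = k(ΔG − c·ΔT) = (−$312.204 billion) / 0.49354 ≈ −$633 billion.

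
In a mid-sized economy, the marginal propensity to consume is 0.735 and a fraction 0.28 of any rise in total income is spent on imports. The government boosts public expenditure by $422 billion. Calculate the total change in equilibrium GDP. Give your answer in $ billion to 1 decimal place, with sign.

Government-spending multiplier = 1/(1 − c + m) = 1/(1 − 0.735 + 0.28) = 1/0.545 ≈ 1.835.
ΔY = k × ΔG = (+$422 billion) / 0.545 ≈ +$774.3 billion.

+$774.3 billion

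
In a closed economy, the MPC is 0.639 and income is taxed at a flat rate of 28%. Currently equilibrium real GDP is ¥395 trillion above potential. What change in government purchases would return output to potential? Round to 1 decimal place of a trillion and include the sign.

−¥213.3 trillion

Spending multiplier = 1/(1 − c(1−t)) = 1/(1 − 0.639×0.72) = 1/0.53992 ≈ 1.852.
Need ΔY = −¥395 trillion, so ΔG = ΔY/k = (−¥395 trillion) × 0.53992 ≈ −¥213.3 trillion.
The government should cut government purchases by ¥213.3 trillion.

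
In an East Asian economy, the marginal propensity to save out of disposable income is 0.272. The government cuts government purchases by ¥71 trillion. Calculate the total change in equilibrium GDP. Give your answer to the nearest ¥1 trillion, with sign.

−¥261 trillion

MPC = 1 − MPS = 1 − 0.272 = 0.728.
Government-spending multiplier = 1/(1 − MPC) = 1/(1 − 0.728) = 1/0.272 ≈ 3.676.
ΔY = k × ΔG = (−¥71 trillion) / 0.272 ≈ −¥261 trillion.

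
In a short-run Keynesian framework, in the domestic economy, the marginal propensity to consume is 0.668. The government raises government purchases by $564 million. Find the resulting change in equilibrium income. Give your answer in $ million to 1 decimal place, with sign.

+$1,698.8 million

Expenditure multiplier = 1/(1 − MPC) = 1/(1 − 0.668) = 1/0.332 ≈ 3.012.
ΔY = k × ΔG = (+$564 million) / 0.332 ≈ +$1,698.8 million.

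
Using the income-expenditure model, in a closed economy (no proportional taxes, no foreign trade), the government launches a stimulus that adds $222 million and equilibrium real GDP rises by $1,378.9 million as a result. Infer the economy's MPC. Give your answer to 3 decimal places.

Implied spending multiplier k = ΔY/ΔG = 1,378.9/222 ≈ 6.2113.
Since k = 1/(1 − MPC), MPC = 1 − 1/k = 1 − ΔG/ΔY = 1 − 222/1,378.9 ≈ 0.839.

0.839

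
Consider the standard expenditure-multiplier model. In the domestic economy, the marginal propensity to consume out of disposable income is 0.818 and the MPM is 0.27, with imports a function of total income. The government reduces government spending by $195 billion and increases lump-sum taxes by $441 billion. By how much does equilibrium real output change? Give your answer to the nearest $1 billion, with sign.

−$1,230 billion

Expenditure multiplier = 1/(1 − c + m) = 1/(1 − 0.818 + 0.27) = 1/0.452 ≈ 2.212.
ΔG contributes k·ΔG = (−$195 billion) / 0.452 ≈ −$431.4 billion.
ΔT of +$441 billion changes first-round spending by −c·ΔT = −$360.738 billion, contributing k·(−c·ΔT) = (−$360.738 billion) / 0.452 ≈ −$798.1 billion.
Net ΔY = k(ΔG − c·ΔT) = (−$555.738 billion) / 0.452 ≈ −$1,230 billion.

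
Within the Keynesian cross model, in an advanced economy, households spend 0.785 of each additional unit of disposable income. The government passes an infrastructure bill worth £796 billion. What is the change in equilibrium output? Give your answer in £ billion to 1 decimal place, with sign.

Expenditure multiplier = 1/(1 − MPC) = 1/(1 − 0.785) = 1/0.215 ≈ 4.651.
ΔY = k × ΔG = (+£796 billion) / 0.215 ≈ +£3,702.3 billion.

+£3,702.3 billion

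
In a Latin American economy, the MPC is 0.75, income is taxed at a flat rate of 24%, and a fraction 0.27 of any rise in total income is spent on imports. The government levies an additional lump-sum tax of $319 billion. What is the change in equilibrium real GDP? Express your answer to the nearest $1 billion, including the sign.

−$342 billion

A lump-sum tax change of +$319 billion shifts disposable income by −$319 billion; first-round consumption changes by −c × ΔT = −0.75 × (+$319 billion) = −$239.25 billion.
Expenditure multiplier = 1/(1 − c(1−t) + m) = 1/(1 − 0.75×0.76 + 0.27) = 1/0.7 ≈ 1.429.
The tax multiplier is −c × k ≈ −1.071, so ΔY = k × (−c·ΔT) = (−$239.25 billion) / 0.7 ≈ −$342 billion.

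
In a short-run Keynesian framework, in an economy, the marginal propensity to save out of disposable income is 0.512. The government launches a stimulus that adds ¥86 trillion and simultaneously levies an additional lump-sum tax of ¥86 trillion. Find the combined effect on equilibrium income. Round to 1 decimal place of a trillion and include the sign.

+¥86.0 trillion

MPC = 1 − MPS = 1 − 0.512 = 0.488.
Expenditure multiplier = 1/(1 − MPC) = 1/(1 − 0.488) = 1/0.512 ≈ 1.953.
ΔG contributes k·ΔG = (+¥86 trillion) / 0.512 ≈ +¥168 trillion.
ΔT of +¥86 trillion changes first-round spending by −c·ΔT = −¥41.968 trillion, contributing k·(−c·ΔT) = (−¥41.968 trillion) / 0.512 ≈ −¥82 trillion.
With ΔG = ΔT and no other leakages, the balanced-budget multiplier is 1, so ΔY = ΔG = +¥86 trillion.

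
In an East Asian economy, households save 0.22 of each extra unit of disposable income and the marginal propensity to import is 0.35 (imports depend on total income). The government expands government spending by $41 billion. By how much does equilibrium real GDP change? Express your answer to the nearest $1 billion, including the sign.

+$72 billion

MPC = 1 − MPS = 1 − 0.22 = 0.78.
Expenditure multiplier = 1/(1 − c + m) = 1/(1 − 0.78 + 0.35) = 1/0.57 ≈ 1.754.
ΔY = k × ΔG = (+$41 billion) / 0.57 ≈ +$72 billion.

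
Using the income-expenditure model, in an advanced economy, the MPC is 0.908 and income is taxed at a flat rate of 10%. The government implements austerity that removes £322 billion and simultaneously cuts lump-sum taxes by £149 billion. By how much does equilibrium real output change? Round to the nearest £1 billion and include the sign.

−£1,021 billion

Expenditure multiplier = 1/(1 − c(1−t)) = 1/(1 − 0.908×0.9) = 1/0.1828 ≈ 5.47.
ΔG contributes k·ΔG = (−£322 billion) / 0.1828 ≈ −£1,761.5 billion.
ΔT of −£149 billion changes first-round spending by −c·ΔT = +£135.292 billion, contributing k·(−c·ΔT) = (+£135.292 billion) / 0.1828 ≈ +£740.1 billion.
Net ΔY = k(ΔG − c·ΔT) = (−£186.708 billion) / 0.1828 ≈ −£1,021 billion.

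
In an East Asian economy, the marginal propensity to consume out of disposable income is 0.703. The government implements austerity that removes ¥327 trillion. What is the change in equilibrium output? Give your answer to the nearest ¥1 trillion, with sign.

Spending multiplier = 1/(1 − MPC) = 1/(1 − 0.703) = 1/0.297 ≈ 3.367.
ΔY = k × ΔG = (−¥327 trillion) / 0.297 ≈ −¥1,101 trillion.

−¥1,101 trillion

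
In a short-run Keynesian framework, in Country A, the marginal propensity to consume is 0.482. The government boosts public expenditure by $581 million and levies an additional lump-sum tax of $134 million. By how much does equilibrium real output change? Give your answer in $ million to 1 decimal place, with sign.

+$996.9 million

Expenditure multiplier = 1/(1 − MPC) = 1/(1 − 0.482) = 1/0.518 ≈ 1.931.
ΔG contributes k·ΔG = (+$581 million) / 0.518 ≈ +$1,121.6 million.
ΔT of +$134 million changes first-round spending by −c·ΔT = −$64.588 million, contributing k·(−c·ΔT) = (−$64.588 million) / 0.518 ≈ −$124.7 million.
Net ΔY = k(ΔG − c·ΔT) = (+$516.412 million) / 0.518 ≈ +$996.9 million.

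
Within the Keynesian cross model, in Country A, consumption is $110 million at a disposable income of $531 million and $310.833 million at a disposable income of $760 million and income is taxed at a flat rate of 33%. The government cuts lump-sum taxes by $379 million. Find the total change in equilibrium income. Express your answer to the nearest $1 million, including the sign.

+$806 million

MPC = ΔC/ΔYd = (310.833 − 110)/(760 − 531) = 200.833/229 = 0.877.
A lump-sum tax change of −$379 million shifts disposable income by +$379 million; first-round consumption changes by −c × ΔT = −0.877 × (−$379 million) = +$332.383 million.
Expenditure multiplier = 1/(1 − c(1−t)) = 1/(1 − 0.877×0.67) = 1/0.41241 ≈ 2.425.
The tax multiplier is −c × k ≈ −2.127, so ΔY = k × (−c·ΔT) = (+$332.383 million) / 0.41241 ≈ +$806 million.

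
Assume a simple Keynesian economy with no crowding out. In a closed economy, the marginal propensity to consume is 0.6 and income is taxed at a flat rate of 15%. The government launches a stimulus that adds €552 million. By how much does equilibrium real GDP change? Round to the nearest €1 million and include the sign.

+€1,127 million

Spending multiplier = 1/(1 − c(1−t)) = 1/(1 − 0.6×0.85) = 1/0.49 ≈ 2.041.
ΔY = k × ΔG = (+€552 million) / 0.49 ≈ +€1,127 million.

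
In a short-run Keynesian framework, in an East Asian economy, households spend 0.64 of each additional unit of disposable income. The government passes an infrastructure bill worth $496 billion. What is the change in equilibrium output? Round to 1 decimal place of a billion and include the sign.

Expenditure multiplier = 1/(1 − MPC) = 1/(1 − 0.64) = 1/0.36 ≈ 2.778.
ΔY = k × ΔG = (+$496 billion) / 0.36 ≈ +$1,377.8 billion.

+$1,377.8 billion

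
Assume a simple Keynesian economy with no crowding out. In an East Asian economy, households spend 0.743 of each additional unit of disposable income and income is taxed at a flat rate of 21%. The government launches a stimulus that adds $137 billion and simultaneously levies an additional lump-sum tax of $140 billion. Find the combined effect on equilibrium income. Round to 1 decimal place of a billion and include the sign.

+$79.8 billion

Expenditure multiplier = 1/(1 − c(1−t)) = 1/(1 − 0.743×0.79) = 1/0.41303 ≈ 2.421.
ΔG contributes k·ΔG = (+$137 billion) / 0.41303 ≈ +$331.7 billion.
ΔT of +$140 billion changes first-round spending by −c·ΔT = −$104.02 billion, contributing k·(−c·ΔT) = (−$104.02 billion) / 0.41303 ≈ −$251.8 billion.
Net ΔY = k(ΔG − c·ΔT) = (+$32.98 billion) / 0.41303 ≈ +$79.8 billion.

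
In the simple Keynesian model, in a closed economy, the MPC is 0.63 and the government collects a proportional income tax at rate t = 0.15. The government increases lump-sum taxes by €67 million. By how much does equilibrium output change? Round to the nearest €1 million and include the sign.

−€91 million

A lump-sum tax change of +€67 million shifts disposable income by −€67 million; first-round consumption changes by −c × ΔT = −0.63 × (+€67 million) = −€42.21 million.
Expenditure multiplier = 1/(1 − c(1−t)) = 1/(1 − 0.63×0.85) = 1/0.4645 ≈ 2.153.
The tax multiplier is −c × k ≈ −1.356, so ΔY = k × (−c·ΔT) = (−€42.21 million) / 0.4645 ≈ −€91 million.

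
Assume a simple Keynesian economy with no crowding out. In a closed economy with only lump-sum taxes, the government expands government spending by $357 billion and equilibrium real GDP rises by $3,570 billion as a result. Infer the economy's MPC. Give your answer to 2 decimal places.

Implied spending multiplier k = ΔY/ΔG = 3,570/357 = 10.
Since k = 1/(1 − MPC), MPC = 1 − 1/k = 1 − ΔG/ΔY = 1 − 357/3,570 = 0.90.

0.90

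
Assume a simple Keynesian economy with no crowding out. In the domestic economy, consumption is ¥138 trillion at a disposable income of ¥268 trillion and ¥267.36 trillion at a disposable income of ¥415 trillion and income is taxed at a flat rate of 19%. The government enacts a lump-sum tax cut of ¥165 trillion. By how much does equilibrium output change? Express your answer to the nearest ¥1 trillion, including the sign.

MPC = ΔC/ΔYd = (267.36 − 138)/(415 − 268) = 129.36/147 = 0.88.
A lump-sum tax change of −¥165 trillion shifts disposable income by +¥165 trillion; first-round consumption changes by −c × ΔT = −0.88 × (−¥165 trillion) = +¥145.2 trillion.
Expenditure multiplier = 1/(1 − c(1−t)) = 1/(1 − 0.88×0.81) = 1/0.2872 ≈ 3.482.
The tax multiplier is −c × k ≈ −3.064, so ΔY = k × (−c·ΔT) = (+¥145.2 trillion) / 0.2872 ≈ +¥506 trillion.

+¥506 trillion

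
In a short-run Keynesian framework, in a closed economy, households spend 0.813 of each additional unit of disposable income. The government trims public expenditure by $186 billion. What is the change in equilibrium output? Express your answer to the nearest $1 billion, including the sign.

−$995 billion

Spending multiplier = 1/(1 − MPC) = 1/(1 − 0.813) = 1/0.187 ≈ 5.348.
ΔY = k × ΔG = (−$186 billion) / 0.187 ≈ −$995 billion.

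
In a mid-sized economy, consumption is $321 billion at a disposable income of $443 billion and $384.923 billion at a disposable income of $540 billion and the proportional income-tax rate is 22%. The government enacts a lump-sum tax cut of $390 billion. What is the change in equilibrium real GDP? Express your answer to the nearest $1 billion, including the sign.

+$529 billion

MPC = ΔC/ΔYd = (384.923 − 321)/(540 − 443) = 63.923/97 = 0.659.
A lump-sum tax change of −$390 billion shifts disposable income by +$390 billion; first-round consumption changes by −c × ΔT = −0.659 × (−$390 billion) = +$257.01 billion.
Expenditure multiplier = 1/(1 − c(1−t)) = 1/(1 − 0.659×0.78) = 1/0.48598 ≈ 2.058.
The tax multiplier is −c × k ≈ −1.356, so ΔY = k × (−c·ΔT) = (+$257.01 billion) / 0.48598 ≈ +$529 billion.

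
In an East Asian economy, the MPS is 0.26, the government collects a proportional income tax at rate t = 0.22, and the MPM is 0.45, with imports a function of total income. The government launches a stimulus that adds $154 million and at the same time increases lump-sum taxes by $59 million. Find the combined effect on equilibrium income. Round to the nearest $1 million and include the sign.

MPC = 1 − MPS = 1 − 0.26 = 0.74.
Expenditure multiplier = 1/(1 − c(1−t) + m) = 1/(1 − 0.74×0.78 + 0.45) = 1/0.8728 ≈ 1.146.
ΔG contributes k·ΔG = (+$154 million) / 0.8728 ≈ +$176.4 million.
ΔT of +$59 million changes first-round spending by −c·ΔT = −$43.66 million, contributing k·(−c·ΔT) = (−$43.66 million) / 0.8728 ≈ −$50 million.
Net ΔY = k(ΔG − c·ΔT) = (+$110.34 million) / 0.8728 ≈ +$126 million.

+$126 million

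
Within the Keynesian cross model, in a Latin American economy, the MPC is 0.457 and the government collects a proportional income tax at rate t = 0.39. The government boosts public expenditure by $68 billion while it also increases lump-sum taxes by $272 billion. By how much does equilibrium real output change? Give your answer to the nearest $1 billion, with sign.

−$78 billion

Expenditure multiplier = 1/(1 − c(1−t)) = 1/(1 − 0.457×0.61) = 1/0.72123 ≈ 1.387.
ΔG contributes k·ΔG = (+$68 billion) / 0.72123 ≈ +$94.3 billion.
ΔT of +$272 billion changes first-round spending by −c·ΔT = −$124.304 billion, contributing k·(−c·ΔT) = (−$124.304 billion) / 0.72123 ≈ −$172.4 billion.
Net ΔY = k(ΔG − c·ΔT) = (−$56.304 billion) / 0.72123 ≈ −$78 billion.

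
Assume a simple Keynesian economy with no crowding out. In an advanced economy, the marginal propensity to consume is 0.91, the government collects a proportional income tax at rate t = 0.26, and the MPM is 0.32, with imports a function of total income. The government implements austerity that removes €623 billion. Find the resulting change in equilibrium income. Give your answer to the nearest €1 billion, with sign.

Expenditure multiplier = 1/(1 − c(1−t) + m) = 1/(1 − 0.91×0.74 + 0.32) = 1/0.6466 ≈ 1.547.
ΔY = k × ΔG = (−€623 billion) / 0.6466 ≈ −€964 billion.

−€964 billion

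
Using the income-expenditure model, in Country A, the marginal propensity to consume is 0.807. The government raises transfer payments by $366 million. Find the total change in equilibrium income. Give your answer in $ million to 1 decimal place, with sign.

The transfer change shifts disposable income by +$366 million, so first-round consumption changes by c·ΔTR = 0.807 × (+$366 million) = +$295.362 million.
Expenditure multiplier = 1/(1 − MPC) = 1/(1 − 0.807) = 1/0.193 ≈ 5.181.
The transfer multiplier is c × k ≈ 4.181, so ΔY = k × (c·ΔTR) = (+$295.362 million) / 0.193 ≈ +$1,530.4 million.

+$1,530.4 million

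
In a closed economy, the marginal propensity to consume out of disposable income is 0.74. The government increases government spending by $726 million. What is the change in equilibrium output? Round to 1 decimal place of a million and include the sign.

Government-spending multiplier = 1/(1 − MPC) = 1/(1 − 0.74) = 1/0.26 ≈ 3.846.
ΔY = k × ΔG = (+$726 million) / 0.26 ≈ +$2,792.3 million.

+$2,792.3 million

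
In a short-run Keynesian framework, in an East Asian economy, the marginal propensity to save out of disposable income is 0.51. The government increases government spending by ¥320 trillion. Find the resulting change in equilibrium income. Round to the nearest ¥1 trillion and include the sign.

+¥627 trillion

MPC = 1 − MPS = 1 − 0.51 = 0.49.
Spending multiplier = 1/(1 − MPC) = 1/(1 − 0.49) = 1/0.51 ≈ 1.961.
ΔY = k × ΔG = (+¥320 trillion) / 0.51 ≈ +¥627 trillion.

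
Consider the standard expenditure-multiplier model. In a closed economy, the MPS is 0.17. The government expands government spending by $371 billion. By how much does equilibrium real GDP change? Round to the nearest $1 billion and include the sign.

MPC = 1 − MPS = 1 − 0.17 = 0.83.
Government-spending multiplier = 1/(1 − MPC) = 1/(1 − 0.83) = 1/0.17 ≈ 5.882.
ΔY = k × ΔG = (+$371 billion) / 0.17 ≈ +$2,182 billion.

+$2,182 billion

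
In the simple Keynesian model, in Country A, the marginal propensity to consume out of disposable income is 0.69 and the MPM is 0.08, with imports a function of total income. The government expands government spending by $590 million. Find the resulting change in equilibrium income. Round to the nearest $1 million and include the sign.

Expenditure multiplier = 1/(1 − c + m) = 1/(1 − 0.69 + 0.08) = 1/0.39 ≈ 2.564.
ΔY = k × ΔG = (+$590 million) / 0.39 ≈ +$1,513 million.

+$1,513 million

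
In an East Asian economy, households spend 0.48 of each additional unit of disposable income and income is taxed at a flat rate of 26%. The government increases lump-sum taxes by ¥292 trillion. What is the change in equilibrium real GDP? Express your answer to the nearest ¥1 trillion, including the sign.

A lump-sum tax change of +¥292 trillion shifts disposable income by −¥292 trillion; first-round consumption changes by −c × ΔT = −0.48 × (+¥292 trillion) = −¥140.16 trillion.
Expenditure multiplier = 1/(1 − c(1−t)) = 1/(1 − 0.48×0.74) = 1/0.6448 ≈ 1.551.
The tax multiplier is −c × k ≈ −0.744, so ΔY = k × (−c·ΔT) = (−¥140.16 trillion) / 0.6448 ≈ −¥217 trillion.

−¥217 trillion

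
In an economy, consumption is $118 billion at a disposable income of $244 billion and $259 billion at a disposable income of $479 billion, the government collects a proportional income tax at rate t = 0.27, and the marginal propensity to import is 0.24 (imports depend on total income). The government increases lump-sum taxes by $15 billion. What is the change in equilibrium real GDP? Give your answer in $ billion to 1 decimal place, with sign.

MPC = ΔC/ΔYd = (259 − 118)/(479 − 244) = 141/235 = 0.6.
A lump-sum tax change of +$15 billion shifts disposable income by −$15 billion; first-round consumption changes by −c × ΔT = −0.6 × (+$15 billion) = −$9 billion.
Expenditure multiplier = 1/(1 − c(1−t) + m) = 1/(1 − 0.6×0.73 + 0.24) = 1/0.802 ≈ 1.247.
The tax multiplier is −c × k ≈ −0.748, so ΔY = k × (−c·ΔT) = (−$9 billion) / 0.802 ≈ −$11.2 billion.

−$11.2 billion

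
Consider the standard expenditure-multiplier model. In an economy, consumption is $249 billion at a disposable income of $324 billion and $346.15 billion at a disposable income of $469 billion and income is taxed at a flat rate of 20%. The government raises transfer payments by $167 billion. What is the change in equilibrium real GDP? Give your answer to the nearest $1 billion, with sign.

MPC = ΔC/ΔYd = (346.15 − 249)/(469 − 324) = 97.15/145 = 0.67.
The transfer change shifts disposable income by +$167 billion, so first-round consumption changes by c·ΔTR = 0.67 × (+$167 billion) = +$111.89 billion.
Expenditure multiplier = 1/(1 − c(1−t)) = 1/(1 − 0.67×0.8) = 1/0.464 ≈ 2.155.
The transfer multiplier is c × k ≈ 1.444, so ΔY = k × (c·ΔTR) = (+$111.89 billion) / 0.464 ≈ +$241 billion.

+$241 billion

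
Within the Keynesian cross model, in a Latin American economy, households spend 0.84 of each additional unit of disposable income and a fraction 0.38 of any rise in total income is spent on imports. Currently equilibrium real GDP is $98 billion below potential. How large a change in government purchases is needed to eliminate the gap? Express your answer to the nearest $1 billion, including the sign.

+$53 billion

Spending multiplier = 1/(1 − c + m) = 1/(1 − 0.84 + 0.38) = 1/0.54 ≈ 1.852.
Need ΔY = +$98 billion, so ΔG = ΔY/k = (+$98 billion) × 0.54 ≈ +$53 billion.
The government should increase government purchases by $53 billion.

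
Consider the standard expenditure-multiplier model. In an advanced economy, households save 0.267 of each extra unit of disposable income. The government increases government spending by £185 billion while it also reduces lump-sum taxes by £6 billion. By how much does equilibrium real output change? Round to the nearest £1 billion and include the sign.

MPC = 1 − MPS = 1 − 0.267 = 0.733.
Expenditure multiplier = 1/(1 − MPC) = 1/(1 − 0.733) = 1/0.267 ≈ 3.745.
ΔG contributes k·ΔG = (+£185 billion) / 0.267 ≈ +£692.9 billion.
ΔT of −£6 billion changes first-round spending by −c·ΔT = +£4.398 billion, contributing k·(−c·ΔT) = (+£4.398 billion) / 0.267 ≈ +£16.5 billion.
Net ΔY = k(ΔG − c·ΔT) = (+£189.398 billion) / 0.267 ≈ +£709 billion.

+£709 billion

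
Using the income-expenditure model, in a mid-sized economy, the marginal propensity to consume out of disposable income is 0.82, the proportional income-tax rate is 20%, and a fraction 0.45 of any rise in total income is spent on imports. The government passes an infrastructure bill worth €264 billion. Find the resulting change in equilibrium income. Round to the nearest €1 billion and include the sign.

Spending multiplier = 1/(1 − c(1−t) + m) = 1/(1 − 0.82×0.8 + 0.45) = 1/0.794 ≈ 1.259.
ΔY = k × ΔG = (+€264 billion) / 0.794 ≈ +€332 billion.

+€332 billion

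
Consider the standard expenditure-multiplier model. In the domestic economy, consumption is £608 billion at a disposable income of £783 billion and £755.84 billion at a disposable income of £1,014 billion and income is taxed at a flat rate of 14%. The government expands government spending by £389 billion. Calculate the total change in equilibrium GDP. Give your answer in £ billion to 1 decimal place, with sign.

MPC = ΔC/ΔYd = (755.84 − 608)/(1,014 − 783) = 147.84/231 = 0.64.
Expenditure multiplier = 1/(1 − c(1−t)) = 1/(1 − 0.64×0.86) = 1/0.4496 ≈ 2.224.
ΔY = k × ΔG = (+£389 billion) / 0.4496 ≈ +£865.2 billion.

+£865.2 billion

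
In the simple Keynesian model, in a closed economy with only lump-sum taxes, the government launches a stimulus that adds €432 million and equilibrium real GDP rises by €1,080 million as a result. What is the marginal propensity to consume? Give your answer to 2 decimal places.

0.60

Implied spending multiplier k = ΔY/ΔG = 1,080/432 = 2.5.
Since k = 1/(1 − MPC), MPC = 1 − 1/k = 1 − ΔG/ΔY = 1 − 432/1,080 = 0.60.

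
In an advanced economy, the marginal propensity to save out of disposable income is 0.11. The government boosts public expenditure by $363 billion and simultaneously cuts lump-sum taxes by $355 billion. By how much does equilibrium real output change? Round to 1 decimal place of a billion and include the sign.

MPC = 1 − MPS = 1 − 0.11 = 0.89.
Expenditure multiplier = 1/(1 − MPC) = 1/(1 − 0.89) = 1/0.11 ≈ 9.091.
ΔG contributes k·ΔG = (+$363 billion) / 0.11 = +$3,300 billion.
ΔT of −$355 billion changes first-round spending by −c·ΔT = +$315.95 billion, contributing k·(−c·ΔT) = (+$315.95 billion) / 0.11 ≈ +$2,872.3 billion.
Net ΔY = k(ΔG − c·ΔT) = (+$678.95 billion) / 0.11 ≈ +$6,172.3 billion.

+$6,172.3 billion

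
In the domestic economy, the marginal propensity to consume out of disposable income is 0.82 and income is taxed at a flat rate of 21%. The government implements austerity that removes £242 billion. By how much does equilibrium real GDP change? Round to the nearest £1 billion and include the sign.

−£687 billion

Government-spending multiplier = 1/(1 − c(1−t)) = 1/(1 − 0.82×0.79) = 1/0.3522 ≈ 2.839.
ΔY = k × ΔG = (−£242 billion) / 0.3522 ≈ −£687 billion.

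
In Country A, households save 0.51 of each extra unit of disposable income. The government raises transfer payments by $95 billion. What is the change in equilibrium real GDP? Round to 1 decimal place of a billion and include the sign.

MPC = 1 − MPS = 1 − 0.51 = 0.49.
The transfer change shifts disposable income by +$95 billion, so first-round consumption changes by c·ΔTR = 0.49 × (+$95 billion) = +$46.55 billion.
Expenditure multiplier = 1/(1 − MPC) = 1/(1 − 0.49) = 1/0.51 ≈ 1.961.
The transfer multiplier is c × k ≈ 0.961, so ΔY = k × (c·ΔTR) = (+$46.55 billion) / 0.51 ≈ +$91.3 billion.

+$91.3 billion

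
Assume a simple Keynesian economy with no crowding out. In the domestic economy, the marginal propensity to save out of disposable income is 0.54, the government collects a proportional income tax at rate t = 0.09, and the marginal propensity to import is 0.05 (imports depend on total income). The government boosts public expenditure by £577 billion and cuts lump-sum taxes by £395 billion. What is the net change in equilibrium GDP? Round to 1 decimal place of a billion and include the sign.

MPC = 1 − MPS = 1 − 0.54 = 0.46.
Expenditure multiplier = 1/(1 − c(1−t) + m) = 1/(1 − 0.46×0.91 + 0.05) = 1/0.6314 ≈ 1.584.
ΔG contributes k·ΔG = (+£577 billion) / 0.6314 ≈ +£913.8 billion.
ΔT of −£395 billion changes first-round spending by −c·ΔT = +£181.7 billion, contributing k·(−c·ΔT) = (+£181.7 billion) / 0.6314 ≈ +£287.8 billion.
Net ΔY = k(ΔG − c·ΔT) = (+£758.7 billion) / 0.6314 ≈ +£1,201.6 billion.

+£1,201.6 billion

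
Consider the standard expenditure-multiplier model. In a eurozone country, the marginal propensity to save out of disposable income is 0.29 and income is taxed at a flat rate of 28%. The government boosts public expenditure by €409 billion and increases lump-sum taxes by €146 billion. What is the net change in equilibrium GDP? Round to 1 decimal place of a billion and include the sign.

MPC = 1 − MPS = 1 − 0.29 = 0.71.
Expenditure multiplier = 1/(1 − c(1−t)) = 1/(1 − 0.71×0.72) = 1/0.4888 ≈ 2.046.
ΔG contributes k·ΔG = (+€409 billion) / 0.4888 ≈ +€836.7 billion.
ΔT of +€146 billion changes first-round spending by −c·ΔT = −€103.66 billion, contributing k·(−c·ΔT) = (−€103.66 billion) / 0.4888 ≈ −€212.1 billion.
Net ΔY = k(ΔG − c·ΔT) = (+€305.34 billion) / 0.4888 ≈ +€624.7 billion.

+€624.7 billion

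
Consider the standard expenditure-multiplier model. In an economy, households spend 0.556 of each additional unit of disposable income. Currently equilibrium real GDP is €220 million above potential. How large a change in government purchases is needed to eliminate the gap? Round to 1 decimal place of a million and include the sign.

−€97.7 million

Spending multiplier = 1/(1 − MPC) = 1/(1 − 0.556) = 1/0.444 ≈ 2.252.
Need ΔY = −€220 million, so ΔG = ΔY/k = (−€220 million) × 0.444 ≈ −€97.7 million.
The government should cut government purchases by €97.7 million.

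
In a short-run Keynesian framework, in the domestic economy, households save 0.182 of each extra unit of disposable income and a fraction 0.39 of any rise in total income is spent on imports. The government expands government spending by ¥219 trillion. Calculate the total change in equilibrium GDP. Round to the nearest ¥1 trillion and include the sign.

+¥383 trillion

MPC = 1 − MPS = 1 − 0.182 = 0.818.
Expenditure multiplier = 1/(1 − c + m) = 1/(1 − 0.818 + 0.39) = 1/0.572 ≈ 1.748.
ΔY = k × ΔG = (+¥219 trillion) / 0.572 ≈ +¥383 trillion.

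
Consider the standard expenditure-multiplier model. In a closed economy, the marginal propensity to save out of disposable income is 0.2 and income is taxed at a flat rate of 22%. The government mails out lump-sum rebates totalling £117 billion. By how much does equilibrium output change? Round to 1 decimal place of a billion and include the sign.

+£248.9 billion

MPC = 1 − MPS = 1 − 0.2 = 0.8.
A lump-sum tax change of −£117 billion shifts disposable income by +£117 billion; first-round consumption changes by −c × ΔT = −0.8 × (−£117 billion) = +£93.6 billion.
Expenditure multiplier = 1/(1 − c(1−t)) = 1/(1 − 0.8×0.78) = 1/0.376 ≈ 2.66.
The tax multiplier is −c × k ≈ −2.128, so ΔY = k × (−c·ΔT) = (+£93.6 billion) / 0.376 ≈ +£248.9 billion.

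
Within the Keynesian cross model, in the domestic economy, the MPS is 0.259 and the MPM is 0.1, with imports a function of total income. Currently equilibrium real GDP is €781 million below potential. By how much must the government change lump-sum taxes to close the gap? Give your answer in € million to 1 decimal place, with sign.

MPC = 1 − MPS = 1 − 0.259 = 0.741.
Spending multiplier = 1/(1 − c + m) = 1/(1 − 0.741 + 0.1) = 1/0.359 ≈ 2.786.
Tax multiplier = −c·k = −0.741/0.359 ≈ −2.064. Need ΔY = +€781 million, so ΔT = ΔY/(−c·k) = −(+€781 million) × 0.359 / 0.741 ≈ −€378.4 million.
The government should cut lump-sum taxes by €378.4 million.

−€378.4 million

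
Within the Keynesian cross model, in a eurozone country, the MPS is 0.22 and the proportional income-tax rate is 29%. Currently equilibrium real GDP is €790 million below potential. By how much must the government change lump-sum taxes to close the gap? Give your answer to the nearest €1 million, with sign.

MPC = 1 − MPS = 1 − 0.22 = 0.78.
Spending multiplier = 1/(1 − c(1−t)) = 1/(1 − 0.78×0.71) = 1/0.4462 ≈ 2.241.
Tax multiplier = −c·k = −0.78/0.4462 ≈ −1.748. Need ΔY = +€790 million, so ΔT = ΔY/(−c·k) = −(+€790 million) × 0.4462 / 0.78 ≈ −€452 million.
The government should cut lump-sum taxes by €452 million.

−€452 million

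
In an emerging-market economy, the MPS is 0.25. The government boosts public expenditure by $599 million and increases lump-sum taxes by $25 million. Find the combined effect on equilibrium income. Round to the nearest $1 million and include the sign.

+$2,321 million

MPC = 1 − MPS = 1 − 0.25 = 0.75.
Expenditure multiplier = 1/(1 − MPC) = 1/(1 − 0.75) = 1/0.25 = 4.
ΔG contributes k·ΔG = (+$599 million) / 0.25 = +$2,396 million.
ΔT of +$25 million changes first-round spending by −c·ΔT = −$18.75 million, contributing k·(−c·ΔT) = (−$18.75 million) / 0.25 = −$75 million.
Net ΔY = k(ΔG − c·ΔT) = (+$580.25 million) / 0.25 = +$2,321 million.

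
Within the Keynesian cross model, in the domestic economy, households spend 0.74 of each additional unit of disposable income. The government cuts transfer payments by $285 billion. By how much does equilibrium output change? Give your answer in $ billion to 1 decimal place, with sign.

−$811.2 billion

The transfer change shifts disposable income by −$285 billion, so first-round consumption changes by c·ΔTR = 0.74 × (−$285 billion) = −$210.9 billion.
Expenditure multiplier = 1/(1 − MPC) = 1/(1 − 0.74) = 1/0.26 ≈ 3.846.
The transfer multiplier is c × k ≈ 2.846, so ΔY = k × (c·ΔTR) = (−$210.9 billion) / 0.26 ≈ −$811.2 billion.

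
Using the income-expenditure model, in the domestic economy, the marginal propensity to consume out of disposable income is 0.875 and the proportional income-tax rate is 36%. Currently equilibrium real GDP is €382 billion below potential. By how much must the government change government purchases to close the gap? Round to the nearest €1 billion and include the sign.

+€168 billion

Spending multiplier = 1/(1 − c(1−t)) = 1/(1 − 0.875×0.64) = 1/0.44 ≈ 2.273.
Need ΔY = +€382 billion, so ΔG = ΔY/k = (+€382 billion) × 0.44 ≈ +€168 billion.
The government should increase government purchases by €168 billion.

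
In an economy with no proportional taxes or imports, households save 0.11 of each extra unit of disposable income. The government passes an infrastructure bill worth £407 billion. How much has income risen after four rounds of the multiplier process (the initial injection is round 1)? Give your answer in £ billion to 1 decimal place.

MPC = 1 − MPS = 1 − 0.11 = 0.89.
Round 1 adds ΔG = £407 billion; each later round is MPC = 0.89 times the previous.
After 4 rounds: 407 + 362.23 + 322.3847 + 286.922383 = ΔG·(1 − c^4)/(1 − c) = 407 × (1 − 0.62742241)/0.11 ≈ £1,378.5 billion.

£1,378.5 billion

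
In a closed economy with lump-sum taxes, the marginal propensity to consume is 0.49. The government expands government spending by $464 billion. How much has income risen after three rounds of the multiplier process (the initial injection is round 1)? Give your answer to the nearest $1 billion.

Round 1 adds ΔG = $464 billion; each later round is MPC = 0.49 times the previous.
After 3 rounds: 464 + 227.36 + 111.4064 = ΔG·(1 − c^3)/(1 − c) = 464 × (1 − 0.117649)/0.51 ≈ $803 billion.

$803 billion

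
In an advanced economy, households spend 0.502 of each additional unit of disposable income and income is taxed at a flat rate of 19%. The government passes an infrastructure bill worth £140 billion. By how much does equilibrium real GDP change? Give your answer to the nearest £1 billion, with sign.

+£236 billion

Spending multiplier = 1/(1 − c(1−t)) = 1/(1 − 0.502×0.81) = 1/0.59338 ≈ 1.685.
ΔY = k × ΔG = (+£140 billion) / 0.59338 ≈ +£236 billion.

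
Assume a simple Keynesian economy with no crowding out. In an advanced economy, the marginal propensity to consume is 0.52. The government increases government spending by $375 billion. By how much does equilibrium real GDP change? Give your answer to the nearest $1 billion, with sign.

Expenditure multiplier = 1/(1 − MPC) = 1/(1 − 0.52) = 1/0.48 ≈ 2.083.
ΔY = k × ΔG = (+$375 billion) / 0.48 ≈ +$781 billion.

+$781 billion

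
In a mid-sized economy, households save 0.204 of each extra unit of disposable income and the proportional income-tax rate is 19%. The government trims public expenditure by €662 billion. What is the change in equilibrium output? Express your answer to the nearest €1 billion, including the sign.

−€1,864 billion

MPC = 1 − MPS = 1 − 0.204 = 0.796.
Spending multiplier = 1/(1 − c(1−t)) = 1/(1 − 0.796×0.81) = 1/0.35524 ≈ 2.815.
ΔY = k × ΔG = (−€662 billion) / 0.35524 ≈ −€1,864 billion.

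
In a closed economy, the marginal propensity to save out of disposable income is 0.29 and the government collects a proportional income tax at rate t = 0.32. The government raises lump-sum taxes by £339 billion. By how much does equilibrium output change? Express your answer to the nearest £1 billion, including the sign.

MPC = 1 − MPS = 1 − 0.29 = 0.71.
A lump-sum tax change of +£339 billion shifts disposable income by −£339 billion; first-round consumption changes by −c × ΔT = −0.71 × (+£339 billion) = −£240.69 billion.
Expenditure multiplier = 1/(1 − c(1−t)) = 1/(1 − 0.71×0.68) = 1/0.5172 ≈ 1.933.
The tax multiplier is −c × k ≈ −1.373, so ΔY = k × (−c·ΔT) = (−£240.69 billion) / 0.5172 ≈ −£465 billion.

−£465 billion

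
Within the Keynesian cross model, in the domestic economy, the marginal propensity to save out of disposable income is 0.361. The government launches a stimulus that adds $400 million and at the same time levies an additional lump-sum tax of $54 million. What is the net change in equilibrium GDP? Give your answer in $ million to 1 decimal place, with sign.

+$1,012.4 million

MPC = 1 − MPS = 1 − 0.361 = 0.639.
Expenditure multiplier = 1/(1 − MPC) = 1/(1 − 0.639) = 1/0.361 ≈ 2.77.
ΔG contributes k·ΔG = (+$400 million) / 0.361 ≈ +$1,108 million.
ΔT of +$54 million changes first-round spending by −c·ΔT = −$34.506 million, contributing k·(−c·ΔT) = (−$34.506 million) / 0.361 ≈ −$95.6 million.
Net ΔY = k(ΔG − c·ΔT) = (+$365.494 million) / 0.361 ≈ +$1,012.4 million.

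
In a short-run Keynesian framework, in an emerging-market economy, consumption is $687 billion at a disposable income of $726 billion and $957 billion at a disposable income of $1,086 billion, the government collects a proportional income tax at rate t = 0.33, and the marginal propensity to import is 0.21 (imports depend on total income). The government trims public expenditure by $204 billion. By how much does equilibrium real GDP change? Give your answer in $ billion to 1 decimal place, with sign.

−$288.3 billion

MPC = ΔC/ΔYd = (957 − 687)/(1,086 − 726) = 270/360 = 0.75.
Government-spending multiplier = 1/(1 − c(1−t) + m) = 1/(1 − 0.75×0.67 + 0.21) = 1/0.7075 ≈ 1.413.
ΔY = k × ΔG = (−$204 billion) / 0.7075 ≈ −$288.3 billion.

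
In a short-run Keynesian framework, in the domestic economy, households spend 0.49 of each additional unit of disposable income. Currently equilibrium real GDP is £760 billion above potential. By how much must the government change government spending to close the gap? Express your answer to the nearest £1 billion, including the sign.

−£388 billion

Spending multiplier = 1/(1 − MPC) = 1/(1 − 0.49) = 1/0.51 ≈ 1.961.
Need ΔY = −£760 billion, so ΔG = ΔY/k = (−£760 billion) × 0.51 ≈ −£388 billion.
The government should cut government spending by £388 billion.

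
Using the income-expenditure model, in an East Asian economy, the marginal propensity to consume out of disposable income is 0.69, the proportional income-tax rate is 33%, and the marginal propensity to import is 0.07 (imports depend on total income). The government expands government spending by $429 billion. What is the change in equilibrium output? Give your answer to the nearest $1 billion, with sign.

Expenditure multiplier = 1/(1 − c(1−t) + m) = 1/(1 − 0.69×0.67 + 0.07) = 1/0.6077 ≈ 1.646.
ΔY = k × ΔG = (+$429 billion) / 0.6077 ≈ +$706 billion.

+$706 billion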